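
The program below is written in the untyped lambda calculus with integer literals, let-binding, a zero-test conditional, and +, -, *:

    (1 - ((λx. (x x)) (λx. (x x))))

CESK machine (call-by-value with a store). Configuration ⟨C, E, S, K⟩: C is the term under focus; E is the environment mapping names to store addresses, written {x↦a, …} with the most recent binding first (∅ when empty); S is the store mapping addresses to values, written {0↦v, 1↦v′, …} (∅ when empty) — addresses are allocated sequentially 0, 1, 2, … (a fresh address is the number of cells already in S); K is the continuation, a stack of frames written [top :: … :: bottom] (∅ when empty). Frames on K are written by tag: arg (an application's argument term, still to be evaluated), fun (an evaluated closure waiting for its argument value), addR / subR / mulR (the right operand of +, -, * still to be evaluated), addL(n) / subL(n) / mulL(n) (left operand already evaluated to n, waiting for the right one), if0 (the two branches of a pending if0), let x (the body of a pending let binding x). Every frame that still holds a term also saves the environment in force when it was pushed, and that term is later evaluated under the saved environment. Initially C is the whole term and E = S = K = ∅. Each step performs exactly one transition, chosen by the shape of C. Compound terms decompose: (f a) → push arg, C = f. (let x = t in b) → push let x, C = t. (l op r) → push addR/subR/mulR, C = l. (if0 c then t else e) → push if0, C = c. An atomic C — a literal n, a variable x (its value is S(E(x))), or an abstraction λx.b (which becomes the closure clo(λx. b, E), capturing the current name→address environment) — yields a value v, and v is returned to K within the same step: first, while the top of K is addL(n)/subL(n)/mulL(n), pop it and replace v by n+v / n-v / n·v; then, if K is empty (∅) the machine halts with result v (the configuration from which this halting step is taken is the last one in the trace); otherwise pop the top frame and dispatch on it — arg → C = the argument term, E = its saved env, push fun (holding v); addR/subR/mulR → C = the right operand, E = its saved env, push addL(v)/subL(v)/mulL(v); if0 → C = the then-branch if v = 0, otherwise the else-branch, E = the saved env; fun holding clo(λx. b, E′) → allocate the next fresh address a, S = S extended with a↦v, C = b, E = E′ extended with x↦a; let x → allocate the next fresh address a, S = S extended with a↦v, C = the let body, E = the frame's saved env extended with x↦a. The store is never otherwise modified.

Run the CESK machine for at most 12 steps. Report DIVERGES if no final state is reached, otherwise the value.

Answer: DIVERGES (no final state within 12 steps)

Execution trace:
0. [C=(1 - ((λx. (x x)) (λx. (x x)))) | E=∅ | S=∅ | K=∅]
1. [C=1 | E=∅ | S=∅ | K=[subR]]
2. [C=((λx. (x x)) (λx. (x x))) | E=∅ | S=∅ | K=[subL(1)]]
3. [C=(λx. (x x)) | E=∅ | S=∅ | K=[arg :: subL(1)]]
4. [C=(λx. (x x)) | E=∅ | S=∅ | K=[fun :: subL(1)]]
5. [C=(x x) | E={x↦0} | S={0↦clo(λx. (x x), ∅)} | K=[subL(1)]]
6. [C=x | E={x↦0} | S={0↦clo(λx. (x x), ∅)} | K=[arg :: subL(1)]]
7. [C=x | E={x↦0} | S={0↦clo(λx. (x x), ∅)} | K=[fun :: subL(1)]]
8. [C=(x x) | E={x↦1} | S={0↦clo(λx. (x x), ∅), 1↦clo(λx. (x x), ∅)} | K=[subL(1)]]
9. [C=x | E={x↦1} | S={0↦clo(λx. (x x), ∅), 1↦clo(λx. (x x), ∅)} | K=[arg :: subL(1)]]
10. [C=x | E={x↦1} | S={0↦clo(λx. (x x), ∅), 1↦clo(λx. (x x), ∅)} | K=[fun :: subL(1)]]
11. [C=(x x) | E={x↦2} | S={0↦clo(λx. (x x), ∅), 1↦clo(λx. (x x), ∅), 2↦clo(λx. (x x), ∅)} | K=[subL(1)]]
12. [C=x | E={x↦2} | S={0↦clo(λx. (x x), ∅), 1↦clo(λx. (x x), ∅), 2↦clo(λx. (x x), ∅)} | K=[arg :: subL(1)]]
→ 12 transitions taken and the configuration is still not final: no result within 12 steps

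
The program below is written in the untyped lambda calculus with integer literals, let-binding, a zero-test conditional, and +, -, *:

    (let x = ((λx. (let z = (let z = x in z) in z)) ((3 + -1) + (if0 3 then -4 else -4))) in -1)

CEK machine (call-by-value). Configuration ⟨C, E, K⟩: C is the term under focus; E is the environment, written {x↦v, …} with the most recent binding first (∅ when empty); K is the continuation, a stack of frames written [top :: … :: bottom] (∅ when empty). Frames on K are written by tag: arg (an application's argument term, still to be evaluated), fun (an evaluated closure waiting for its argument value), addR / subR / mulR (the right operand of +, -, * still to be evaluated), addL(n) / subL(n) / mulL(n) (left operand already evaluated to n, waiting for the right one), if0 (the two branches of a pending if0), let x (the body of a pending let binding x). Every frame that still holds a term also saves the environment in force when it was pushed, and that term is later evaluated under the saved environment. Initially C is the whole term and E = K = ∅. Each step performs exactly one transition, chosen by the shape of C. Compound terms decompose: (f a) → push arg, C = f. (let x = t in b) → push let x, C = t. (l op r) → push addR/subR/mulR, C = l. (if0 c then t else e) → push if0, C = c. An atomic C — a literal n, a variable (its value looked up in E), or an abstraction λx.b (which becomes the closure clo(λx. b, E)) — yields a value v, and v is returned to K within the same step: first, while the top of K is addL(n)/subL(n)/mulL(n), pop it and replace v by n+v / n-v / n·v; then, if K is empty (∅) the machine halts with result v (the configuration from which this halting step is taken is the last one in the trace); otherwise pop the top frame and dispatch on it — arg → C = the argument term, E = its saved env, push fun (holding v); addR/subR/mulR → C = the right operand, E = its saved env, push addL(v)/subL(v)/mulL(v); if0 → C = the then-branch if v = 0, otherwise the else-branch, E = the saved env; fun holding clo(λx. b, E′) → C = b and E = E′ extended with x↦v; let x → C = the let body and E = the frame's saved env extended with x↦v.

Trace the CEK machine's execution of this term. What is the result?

Answer: -1

Execution trace:
step 0: ⟨C=(let x = ((λx. (let z = (let z = x in z) in z)) ((3 + -1) + (if0 3 then -4 else -4))) in -1); E=∅; K=∅⟩
step 1: ⟨C=((λx. (let z = (let z = x in z) in z)) ((3 + -1) + (if0 3 then -4 else -4))); E=∅; K=[let x]⟩
step 2: ⟨C=(λx. (let z = (let z = x in z) in z)); E=∅; K=[arg :: let x]⟩
step 3: ⟨C=((3 + -1) + (if0 3 then -4 else -4)); E=∅; K=[fun :: let x]⟩
step 4: ⟨C=(3 + -1); E=∅; K=[addR :: fun :: let x]⟩
step 5: ⟨C=3; E=∅; K=[addR :: addR :: fun :: let x]⟩
step 6: ⟨C=-1; E=∅; K=[addL(3) :: addR :: fun :: let x]⟩
step 7: ⟨C=(if0 3 then -4 else -4); E=∅; K=[addL(2) :: fun :: let x]⟩
step 8: ⟨C=3; E=∅; K=[if0 :: addL(2) :: fun :: let x]⟩
step 9: ⟨C=-4; E=∅; K=[addL(2) :: fun :: let x]⟩
step 10: ⟨C=(let z = (let z = x in z) in z); E={x↦-2}; K=[let x]⟩
step 11: ⟨C=(let z = x in z); E={x↦-2}; K=[let z :: let x]⟩
step 12: ⟨C=x; E={x↦-2}; K=[let z :: let z :: let x]⟩
step 13: ⟨C=z; E={z↦-2, x↦-2}; K=[let z :: let x]⟩
step 14: ⟨C=z; E={z↦-2, x↦-2}; K=[let x]⟩
step 15: ⟨C=-1; E={x↦-2}; K=∅⟩
→ final value -1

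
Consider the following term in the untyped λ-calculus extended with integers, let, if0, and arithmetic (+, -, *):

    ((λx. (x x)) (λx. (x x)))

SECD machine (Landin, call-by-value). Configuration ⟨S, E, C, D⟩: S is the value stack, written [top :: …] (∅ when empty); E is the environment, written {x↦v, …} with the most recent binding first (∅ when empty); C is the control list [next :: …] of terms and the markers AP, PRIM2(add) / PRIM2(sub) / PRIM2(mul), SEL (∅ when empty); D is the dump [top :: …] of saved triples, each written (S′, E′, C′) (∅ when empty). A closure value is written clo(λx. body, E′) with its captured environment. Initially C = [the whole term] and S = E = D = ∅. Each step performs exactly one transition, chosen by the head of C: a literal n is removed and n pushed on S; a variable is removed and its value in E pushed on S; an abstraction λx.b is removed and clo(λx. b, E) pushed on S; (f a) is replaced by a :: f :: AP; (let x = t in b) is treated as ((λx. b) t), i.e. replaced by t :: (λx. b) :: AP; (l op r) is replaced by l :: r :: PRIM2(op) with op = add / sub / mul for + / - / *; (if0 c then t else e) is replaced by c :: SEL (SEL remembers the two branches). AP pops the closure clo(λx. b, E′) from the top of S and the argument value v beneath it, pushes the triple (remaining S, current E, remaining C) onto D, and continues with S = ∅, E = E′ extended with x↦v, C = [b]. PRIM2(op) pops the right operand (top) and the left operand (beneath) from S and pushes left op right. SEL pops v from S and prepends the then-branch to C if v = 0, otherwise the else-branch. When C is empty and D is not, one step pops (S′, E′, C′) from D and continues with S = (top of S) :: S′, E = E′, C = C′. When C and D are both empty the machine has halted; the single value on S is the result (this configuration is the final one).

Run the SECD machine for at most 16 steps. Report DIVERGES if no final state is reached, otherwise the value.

Answer: DIVERGES (no final state within 16 steps)

Execution trace:
[0] ⟨S=∅; E=∅; C=[((λx. (x x)) (λx. (x x)))]; D=∅⟩
[1] ⟨S=∅; E=∅; C=[(λx. (x x)) :: (λx. (x x)) :: AP]; D=∅⟩
[2] ⟨S=[clo(λx. (x x), ∅)]; E=∅; C=[(λx. (x x)) :: AP]; D=∅⟩
[3] ⟨S=[clo(λx. (x x), ∅) :: clo(λx. (x x), ∅)]; E=∅; C=[AP]; D=∅⟩
[4] ⟨S=∅; E={x↦clo(λx. (x x), ∅)}; C=[(x x)]; D=[(∅, ∅, ∅)]⟩
[5] ⟨S=∅; E={x↦clo(λx. (x x), ∅)}; C=[x :: x :: AP]; D=[(∅, ∅, ∅)]⟩
[6] ⟨S=[clo(λx. (x x), ∅)]; E={x↦clo(λx. (x x), ∅)}; C=[x :: AP]; D=[(∅, ∅, ∅)]⟩
[7] ⟨S=[clo(λx. (x x), ∅) :: clo(λx. (x x), ∅)]; E={x↦clo(λx. (x x), ∅)}; C=[AP]; D=[(∅, ∅, ∅)]⟩
[8] ⟨S=∅; E={x↦clo(λx. (x x), ∅)}; C=[(x x)]; D=[(∅, {x↦clo(λx. (x x), ∅)}, ∅) :: (∅, ∅, ∅)]⟩
[9] ⟨S=∅; E={x↦clo(λx. (x x), ∅)}; C=[x :: x :: AP]; D=[(∅, {x↦clo(λx. (x x), ∅)}, ∅) :: (∅, ∅, ∅)]⟩
[10] ⟨S=[clo(λx. (x x), ∅)]; E={x↦clo(λx. (x x), ∅)}; C=[x :: AP]; D=[(∅, {x↦clo(λx. (x x), ∅)}, ∅) :: (∅, ∅, ∅)]⟩
[11] ⟨S=[clo(λx. (x x), ∅) :: clo(λx. (x x), ∅)]; E={x↦clo(λx. (x x), ∅)}; C=[AP]; D=[(∅, {x↦clo(λx. (x x), ∅)}, ∅) :: (∅, ∅, ∅)]⟩
[12] ⟨S=∅; E={x↦clo(λx. (x x), ∅)}; C=[(x x)]; D=[(∅, {x↦clo(λx. (x x), ∅)}, ∅) :: (∅, {x↦clo(λx. (x x), ∅)}, ∅) :: (∅, ∅, ∅)]⟩
[13] ⟨S=∅; E={x↦clo(λx. (x x), ∅)}; C=[x :: x :: AP]; D=[(∅, {x↦clo(λx. (x x), ∅)}, ∅) :: (∅, {x↦clo(λx. (x x), ∅)}, ∅) :: (∅, ∅, ∅)]⟩
[14] ⟨S=[clo(λx. (x x), ∅)]; E={x↦clo(λx. (x x), ∅)}; C=[x :: AP]; D=[(∅, {x↦clo(λx. (x x), ∅)}, ∅) :: (∅, {x↦clo(λx. (x x), ∅)}, ∅) :: (∅, ∅, ∅)]⟩
[15] ⟨S=[clo(λx. (x x), ∅) :: clo(λx. (x x), ∅)]; E={x↦clo(λx. (x x), ∅)}; C=[AP]; D=[(∅, {x↦clo(λx. (x x), ∅)}, ∅) :: (∅, {x↦clo(λx. (x x), ∅)}, ∅) :: (∅, ∅, ∅)]⟩
[16] ⟨S=∅; E={x↦clo(λx. (x x), ∅)}; C=[(x x)]; D=[(∅, {x↦clo(λx. (x x), ∅)}, ∅) :: (∅, {x↦clo(λx. (x x), ∅)}, ∅) :: (∅, {x↦clo(λx. (x x), ∅)}, ∅) :: (∅, ∅, ∅)]⟩
→ 16 transitions taken and the configuration is still not final: no result within 16 steps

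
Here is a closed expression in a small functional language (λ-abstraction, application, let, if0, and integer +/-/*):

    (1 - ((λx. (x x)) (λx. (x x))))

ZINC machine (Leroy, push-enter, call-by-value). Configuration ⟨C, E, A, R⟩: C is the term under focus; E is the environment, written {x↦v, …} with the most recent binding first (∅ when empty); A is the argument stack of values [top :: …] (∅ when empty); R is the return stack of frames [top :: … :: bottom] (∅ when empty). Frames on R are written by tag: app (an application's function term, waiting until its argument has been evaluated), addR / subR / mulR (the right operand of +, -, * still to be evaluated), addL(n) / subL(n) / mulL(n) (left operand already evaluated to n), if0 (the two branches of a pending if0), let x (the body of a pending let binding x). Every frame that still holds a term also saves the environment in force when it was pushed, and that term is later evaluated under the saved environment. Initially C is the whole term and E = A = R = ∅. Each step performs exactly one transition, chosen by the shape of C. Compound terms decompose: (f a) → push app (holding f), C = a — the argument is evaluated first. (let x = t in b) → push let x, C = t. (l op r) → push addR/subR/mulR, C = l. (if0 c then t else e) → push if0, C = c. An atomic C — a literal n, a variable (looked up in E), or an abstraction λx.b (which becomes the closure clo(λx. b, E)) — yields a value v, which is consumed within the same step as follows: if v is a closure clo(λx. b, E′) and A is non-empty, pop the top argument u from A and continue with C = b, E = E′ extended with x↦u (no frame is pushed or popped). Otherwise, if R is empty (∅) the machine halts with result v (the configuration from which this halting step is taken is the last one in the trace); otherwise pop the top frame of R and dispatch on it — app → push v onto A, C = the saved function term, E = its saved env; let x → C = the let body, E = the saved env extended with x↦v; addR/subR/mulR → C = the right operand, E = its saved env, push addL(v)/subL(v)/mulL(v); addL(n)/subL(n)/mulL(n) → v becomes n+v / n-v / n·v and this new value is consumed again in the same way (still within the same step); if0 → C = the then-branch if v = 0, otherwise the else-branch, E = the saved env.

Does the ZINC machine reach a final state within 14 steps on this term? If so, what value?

t=0: [C=(1 - ((λx. (x x)) (λx. (x x)))) | E=∅ | A=∅ | R=∅]
t=1: [C=1 | E=∅ | A=∅ | R=[subR]]
t=2: [C=((λx. (x x)) (λx. (x x))) | E=∅ | A=∅ | R=[subL(1)]]
t=3: [C=(λx. (x x)) | E=∅ | A=∅ | R=[app :: subL(1)]]
t=4: [C=(λx. (x x)) | E=∅ | A=[clo(λx. (x x), ∅)] | R=[subL(1)]]
t=5: [C=(x x) | E={x↦clo(λx. (x x), ∅)} | A=∅ | R=[subL(1)]]
t=6: [C=x | E={x↦clo(λx. (x x), ∅)} | A=∅ | R=[app :: subL(1)]]
t=7: [C=x | E={x↦clo(λx. (x x), ∅)} | A=[clo(λx. (x x), ∅)] | R=[subL(1)]]
… configuration repeats with period 3 (steps 5–7 recur indefinitely) …

Answer: DIVERGES (no final state within 14 steps)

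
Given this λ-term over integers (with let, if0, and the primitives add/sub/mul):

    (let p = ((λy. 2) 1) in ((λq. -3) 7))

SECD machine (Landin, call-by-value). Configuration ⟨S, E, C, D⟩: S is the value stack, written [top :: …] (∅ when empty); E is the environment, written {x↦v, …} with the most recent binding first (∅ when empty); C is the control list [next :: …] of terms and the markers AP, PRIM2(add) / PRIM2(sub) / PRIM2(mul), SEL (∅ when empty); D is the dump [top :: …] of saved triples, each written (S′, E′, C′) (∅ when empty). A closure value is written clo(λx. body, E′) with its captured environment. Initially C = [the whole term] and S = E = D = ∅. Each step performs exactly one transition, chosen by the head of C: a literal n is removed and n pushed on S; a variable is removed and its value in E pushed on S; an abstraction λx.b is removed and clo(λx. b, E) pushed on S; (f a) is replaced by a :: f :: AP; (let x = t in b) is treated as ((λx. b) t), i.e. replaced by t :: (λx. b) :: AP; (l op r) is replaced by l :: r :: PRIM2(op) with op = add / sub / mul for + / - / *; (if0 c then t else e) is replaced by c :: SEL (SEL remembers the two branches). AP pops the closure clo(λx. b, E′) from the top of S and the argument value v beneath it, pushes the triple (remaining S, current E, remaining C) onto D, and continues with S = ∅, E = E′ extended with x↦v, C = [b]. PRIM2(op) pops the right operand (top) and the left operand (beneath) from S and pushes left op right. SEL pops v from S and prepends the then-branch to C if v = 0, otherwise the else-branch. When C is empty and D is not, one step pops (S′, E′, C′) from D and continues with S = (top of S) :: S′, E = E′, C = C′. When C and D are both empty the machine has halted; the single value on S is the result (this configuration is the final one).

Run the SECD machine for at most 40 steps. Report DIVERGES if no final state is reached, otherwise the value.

t=0: ⟨S=∅; E=∅; C=[(let p = ((λy. 2) 1) in ((λq. -3) 7))]; D=∅⟩
t=1: ⟨S=∅; E=∅; C=[((λy. 2) 1) :: (λp. ((λq. -3) 7)) :: AP]; D=∅⟩
t=2: ⟨S=∅; E=∅; C=[1 :: (λy. 2) :: AP :: (λp. ((λq. -3) 7)) :: AP]; D=∅⟩
t=3: ⟨S=[1]; E=∅; C=[(λy. 2) :: AP :: (λp. ((λq. -3) 7)) :: AP]; D=∅⟩
t=4: ⟨S=[clo(λy. 2, ∅) :: 1]; E=∅; C=[AP :: (λp. ((λq. -3) 7)) :: AP]; D=∅⟩
t=5: ⟨S=∅; E={y↦1}; C=[2]; D=[(∅, ∅, [(λp. ((λq. -3) 7)) :: AP])]⟩
t=6: ⟨S=[2]; E={y↦1}; C=∅; D=[(∅, ∅, [(λp. ((λq. -3) 7)) :: AP])]⟩
t=7: ⟨S=[2]; E=∅; C=[(λp. ((λq. -3) 7)) :: AP]; D=∅⟩
t=8: ⟨S=[clo(λp. ((λq. -3) 7), ∅) :: 2]; E=∅; C=[AP]; D=∅⟩
t=9: ⟨S=∅; E={p↦2}; C=[((λq. -3) 7)]; D=[(∅, ∅, ∅)]⟩
t=10: ⟨S=∅; E={p↦2}; C=[7 :: (λq. -3) :: AP]; D=[(∅, ∅, ∅)]⟩
t=11: ⟨S=[7]; E={p↦2}; C=[(λq. -3) :: AP]; D=[(∅, ∅, ∅)]⟩
t=12: ⟨S=[clo(λq. -3, {p↦2}) :: 7]; E={p↦2}; C=[AP]; D=[(∅, ∅, ∅)]⟩
t=13: ⟨S=∅; E={q↦7, p↦2}; C=[-3]; D=[(∅, {p↦2}, ∅) :: (∅, ∅, ∅)]⟩
t=14: ⟨S=[-3]; E={q↦7, p↦2}; C=∅; D=[(∅, {p↦2}, ∅) :: (∅, ∅, ∅)]⟩
t=15: ⟨S=[-3]; E={p↦2}; C=∅; D=[(∅, ∅, ∅)]⟩
t=16: ⟨S=[-3]; E=∅; C=∅; D=∅⟩
→ final value -3

Answer: -3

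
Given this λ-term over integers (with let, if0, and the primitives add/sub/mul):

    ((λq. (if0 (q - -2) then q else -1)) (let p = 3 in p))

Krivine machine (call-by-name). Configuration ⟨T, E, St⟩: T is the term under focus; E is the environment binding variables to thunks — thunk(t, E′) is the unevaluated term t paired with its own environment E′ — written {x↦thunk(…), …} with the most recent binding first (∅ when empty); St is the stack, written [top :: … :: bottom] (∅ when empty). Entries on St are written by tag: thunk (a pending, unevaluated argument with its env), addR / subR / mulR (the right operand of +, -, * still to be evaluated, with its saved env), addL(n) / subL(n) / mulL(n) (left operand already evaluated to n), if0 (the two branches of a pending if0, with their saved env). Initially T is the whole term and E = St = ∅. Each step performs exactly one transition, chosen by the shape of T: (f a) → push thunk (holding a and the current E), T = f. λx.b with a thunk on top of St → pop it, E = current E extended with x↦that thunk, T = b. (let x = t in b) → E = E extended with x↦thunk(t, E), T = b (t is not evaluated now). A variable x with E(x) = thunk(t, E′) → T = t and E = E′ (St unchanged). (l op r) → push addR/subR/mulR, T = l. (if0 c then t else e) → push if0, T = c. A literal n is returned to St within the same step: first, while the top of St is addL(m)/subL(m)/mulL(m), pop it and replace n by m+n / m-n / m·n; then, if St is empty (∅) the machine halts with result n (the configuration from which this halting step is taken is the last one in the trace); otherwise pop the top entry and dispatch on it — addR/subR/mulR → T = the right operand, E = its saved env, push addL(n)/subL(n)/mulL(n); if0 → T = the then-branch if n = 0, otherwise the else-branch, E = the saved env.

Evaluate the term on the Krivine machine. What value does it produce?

0. [T=((λq. (if0 (q - -2) then q else -1)) (let p = 3 in p)) | E=∅ | St=∅]
1. [T=(λq. (if0 (q - -2) then q else -1)) | E=∅ | St=[thunk]]
2. [T=(if0 (q - -2) then q else -1) | E={q↦thunk((let p = 3 in p), ∅)} | St=∅]
3. [T=(q - -2) | E={q↦thunk((let p = 3 in p), ∅)} | St=[if0]]
4. [T=q | E={q↦thunk((let p = 3 in p), ∅)} | St=[subR :: if0]]
5. [T=(let p = 3 in p) | E=∅ | St=[subR :: if0]]
6. [T=p | E={p↦thunk(3, ∅)} | St=[subR :: if0]]
7. [T=3 | E=∅ | St=[subR :: if0]]
8. [T=-2 | E={q↦thunk((let p = 3 in p), ∅)} | St=[subL(3) :: if0]]
9. [T=-1 | E={q↦thunk((let p = 3 in p), ∅)} | St=∅]
→ final value -1

Answer: -1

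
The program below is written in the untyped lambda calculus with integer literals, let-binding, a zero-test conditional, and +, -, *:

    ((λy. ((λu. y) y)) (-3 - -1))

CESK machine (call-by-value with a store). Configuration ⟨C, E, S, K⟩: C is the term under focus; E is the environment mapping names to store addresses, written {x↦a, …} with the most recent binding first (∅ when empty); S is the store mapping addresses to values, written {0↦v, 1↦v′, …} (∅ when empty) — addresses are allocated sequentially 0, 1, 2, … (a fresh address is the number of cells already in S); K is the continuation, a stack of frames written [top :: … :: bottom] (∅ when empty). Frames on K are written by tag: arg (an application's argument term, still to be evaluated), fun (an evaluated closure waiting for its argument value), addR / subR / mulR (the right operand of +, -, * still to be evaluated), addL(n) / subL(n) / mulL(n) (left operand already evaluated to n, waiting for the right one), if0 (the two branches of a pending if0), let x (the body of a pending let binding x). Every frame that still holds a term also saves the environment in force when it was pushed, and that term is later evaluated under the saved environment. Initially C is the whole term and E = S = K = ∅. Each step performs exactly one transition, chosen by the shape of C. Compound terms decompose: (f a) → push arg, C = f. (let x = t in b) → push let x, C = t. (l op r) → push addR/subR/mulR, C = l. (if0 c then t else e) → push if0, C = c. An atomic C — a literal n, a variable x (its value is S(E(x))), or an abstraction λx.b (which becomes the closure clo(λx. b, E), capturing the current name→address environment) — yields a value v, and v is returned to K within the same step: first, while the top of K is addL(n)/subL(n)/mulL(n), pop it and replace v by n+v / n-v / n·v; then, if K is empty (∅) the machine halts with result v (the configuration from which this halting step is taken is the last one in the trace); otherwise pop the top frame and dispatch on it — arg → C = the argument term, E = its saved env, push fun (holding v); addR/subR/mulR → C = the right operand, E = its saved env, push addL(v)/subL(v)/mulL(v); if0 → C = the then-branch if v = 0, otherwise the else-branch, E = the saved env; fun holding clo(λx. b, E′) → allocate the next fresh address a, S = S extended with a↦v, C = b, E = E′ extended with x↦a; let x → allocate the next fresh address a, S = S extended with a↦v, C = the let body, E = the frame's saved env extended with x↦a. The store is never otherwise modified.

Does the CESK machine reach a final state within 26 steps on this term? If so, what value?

Answer: -2

Derivation:
0. <C=((λy. ((λu. y) y)) (-3 - -1)), E=∅, S=∅, K=∅>
1. <C=(λy. ((λu. y) y)), E=∅, S=∅, K=[arg]>
2. <C=(-3 - -1), E=∅, S=∅, K=[fun]>
3. <C=-3, E=∅, S=∅, K=[subR :: fun]>
4. <C=-1, E=∅, S=∅, K=[subL(-3) :: fun]>
5. <C=((λu. y) y), E={y↦0}, S={0↦-2}, K=∅>
6. <C=(λu. y), E={y↦0}, S={0↦-2}, K=[arg]>
7. <C=y, E={y↦0}, S={0↦-2}, K=[fun]>
8. <C=y, E={u↦1, y↦0}, S={0↦-2, 1↦-2}, K=∅>
→ final value -2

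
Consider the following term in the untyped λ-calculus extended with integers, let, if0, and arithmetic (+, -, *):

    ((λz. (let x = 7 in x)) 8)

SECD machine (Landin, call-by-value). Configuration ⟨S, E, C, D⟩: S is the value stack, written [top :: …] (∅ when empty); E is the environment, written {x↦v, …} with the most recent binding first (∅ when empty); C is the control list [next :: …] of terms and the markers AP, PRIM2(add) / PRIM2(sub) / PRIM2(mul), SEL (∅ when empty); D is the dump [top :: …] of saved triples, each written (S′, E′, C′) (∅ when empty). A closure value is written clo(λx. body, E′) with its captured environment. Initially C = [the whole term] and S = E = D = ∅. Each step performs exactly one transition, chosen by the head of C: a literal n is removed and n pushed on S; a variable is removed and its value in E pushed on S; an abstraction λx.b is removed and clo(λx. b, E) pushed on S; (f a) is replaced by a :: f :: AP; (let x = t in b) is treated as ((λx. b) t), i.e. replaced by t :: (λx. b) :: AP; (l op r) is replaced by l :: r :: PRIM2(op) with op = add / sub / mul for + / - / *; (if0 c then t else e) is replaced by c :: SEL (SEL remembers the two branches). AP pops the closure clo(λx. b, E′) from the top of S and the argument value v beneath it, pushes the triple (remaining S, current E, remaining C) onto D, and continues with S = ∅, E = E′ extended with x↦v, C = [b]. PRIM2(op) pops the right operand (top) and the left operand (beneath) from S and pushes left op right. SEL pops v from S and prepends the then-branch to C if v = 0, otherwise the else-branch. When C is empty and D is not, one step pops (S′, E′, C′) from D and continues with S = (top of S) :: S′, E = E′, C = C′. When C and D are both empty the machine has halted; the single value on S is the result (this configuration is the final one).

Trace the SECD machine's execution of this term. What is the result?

[0] [S=∅ | E=∅ | C=[((λz. (let x = 7 in x)) 8)] | D=∅]
[1] [S=∅ | E=∅ | C=[8 :: (λz. (let x = 7 in x)) :: AP] | D=∅]
[2] [S=[8] | E=∅ | C=[(λz. (let x = 7 in x)) :: AP] | D=∅]
[3] [S=[clo(λz. (let x = 7 in x), ∅) :: 8] | E=∅ | C=[AP] | D=∅]
[4] [S=∅ | E={z↦8} | C=[(let x = 7 in x)] | D=[(∅, ∅, ∅)]]
[5] [S=∅ | E={z↦8} | C=[7 :: (λx. x) :: AP] | D=[(∅, ∅, ∅)]]
[6] [S=[7] | E={z↦8} | C=[(λx. x) :: AP] | D=[(∅, ∅, ∅)]]
[7] [S=[clo(λx. x, {z↦8}) :: 7] | E={z↦8} | C=[AP] | D=[(∅, ∅, ∅)]]
[8] [S=∅ | E={x↦7, z↦8} | C=[x] | D=[(∅, {z↦8}, ∅) :: (∅, ∅, ∅)]]
[9] [S=[7] | E={x↦7, z↦8} | C=∅ | D=[(∅, {z↦8}, ∅) :: (∅, ∅, ∅)]]
[10] [S=[7] | E={z↦8} | C=∅ | D=[(∅, ∅, ∅)]]
[11] [S=[7] | E=∅ | C=∅ | D=∅]
→ final value 7

Answer: 7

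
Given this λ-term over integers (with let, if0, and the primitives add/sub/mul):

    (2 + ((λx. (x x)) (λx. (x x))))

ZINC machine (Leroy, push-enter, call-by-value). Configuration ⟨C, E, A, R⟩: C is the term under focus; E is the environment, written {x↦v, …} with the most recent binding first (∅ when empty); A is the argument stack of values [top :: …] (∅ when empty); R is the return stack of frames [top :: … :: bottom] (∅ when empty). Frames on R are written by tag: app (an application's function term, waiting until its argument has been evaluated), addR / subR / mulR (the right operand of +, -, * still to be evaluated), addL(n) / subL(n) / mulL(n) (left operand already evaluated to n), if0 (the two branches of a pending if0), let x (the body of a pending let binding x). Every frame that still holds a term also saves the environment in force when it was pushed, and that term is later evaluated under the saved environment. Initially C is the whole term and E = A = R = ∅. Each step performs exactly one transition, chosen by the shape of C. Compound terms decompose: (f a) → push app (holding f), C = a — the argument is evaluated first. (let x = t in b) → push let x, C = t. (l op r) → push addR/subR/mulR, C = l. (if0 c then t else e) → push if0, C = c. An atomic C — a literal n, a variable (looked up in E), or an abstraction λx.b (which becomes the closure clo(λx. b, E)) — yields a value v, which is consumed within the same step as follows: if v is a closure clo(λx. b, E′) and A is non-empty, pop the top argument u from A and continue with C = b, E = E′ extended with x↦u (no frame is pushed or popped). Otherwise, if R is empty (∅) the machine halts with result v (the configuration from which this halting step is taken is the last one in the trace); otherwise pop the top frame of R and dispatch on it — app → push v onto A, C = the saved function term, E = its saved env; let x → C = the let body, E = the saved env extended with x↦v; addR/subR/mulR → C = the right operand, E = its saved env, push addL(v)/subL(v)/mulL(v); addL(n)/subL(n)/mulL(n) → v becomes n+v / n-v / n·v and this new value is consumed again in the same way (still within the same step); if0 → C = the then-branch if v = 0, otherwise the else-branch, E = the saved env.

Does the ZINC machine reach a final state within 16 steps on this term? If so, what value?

Answer: DIVERGES (no final state within 16 steps)

Machine steps:
0. <C=(2 + ((λx. (x x)) (λx. (x x)))), E=∅, A=∅, R=∅>
1. <C=2, E=∅, A=∅, R=[addR]>
2. <C=((λx. (x x)) (λx. (x x))), E=∅, A=∅, R=[addL(2)]>
3. <C=(λx. (x x)), E=∅, A=∅, R=[app :: addL(2)]>
4. <C=(λx. (x x)), E=∅, A=[clo(λx. (x x), ∅)], R=[addL(2)]>
5. <C=(x x), E={x↦clo(λx. (x x), ∅)}, A=∅, R=[addL(2)]>
6. <C=x, E={x↦clo(λx. (x x), ∅)}, A=∅, R=[app :: addL(2)]>
7. <C=x, E={x↦clo(λx. (x x), ∅)}, A=[clo(λx. (x x), ∅)], R=[addL(2)]>
… configuration repeats with period 3 (steps 5–7 recur indefinitely) …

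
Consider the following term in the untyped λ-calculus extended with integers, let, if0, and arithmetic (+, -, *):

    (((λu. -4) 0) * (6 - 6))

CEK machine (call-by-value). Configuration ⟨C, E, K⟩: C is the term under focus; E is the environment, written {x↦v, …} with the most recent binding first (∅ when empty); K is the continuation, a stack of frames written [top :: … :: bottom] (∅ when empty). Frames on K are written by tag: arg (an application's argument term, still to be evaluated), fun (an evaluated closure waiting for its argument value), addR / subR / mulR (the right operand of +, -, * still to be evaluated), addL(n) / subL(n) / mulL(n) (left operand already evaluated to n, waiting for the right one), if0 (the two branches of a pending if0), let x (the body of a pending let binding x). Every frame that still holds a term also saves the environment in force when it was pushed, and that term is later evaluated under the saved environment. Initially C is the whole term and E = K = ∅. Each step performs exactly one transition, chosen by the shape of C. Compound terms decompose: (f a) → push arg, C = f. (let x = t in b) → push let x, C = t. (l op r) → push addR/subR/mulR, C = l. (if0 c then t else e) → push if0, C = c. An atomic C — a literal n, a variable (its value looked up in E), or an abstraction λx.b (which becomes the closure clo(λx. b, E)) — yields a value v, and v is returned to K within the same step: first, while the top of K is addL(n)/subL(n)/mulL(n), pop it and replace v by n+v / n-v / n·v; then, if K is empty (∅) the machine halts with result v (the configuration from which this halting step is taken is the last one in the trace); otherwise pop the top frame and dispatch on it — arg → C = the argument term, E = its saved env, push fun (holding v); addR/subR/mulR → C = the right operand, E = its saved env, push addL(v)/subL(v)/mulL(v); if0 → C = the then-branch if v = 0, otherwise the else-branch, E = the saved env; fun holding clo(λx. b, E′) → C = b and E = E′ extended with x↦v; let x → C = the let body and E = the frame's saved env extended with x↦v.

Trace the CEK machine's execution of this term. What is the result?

Answer: 0

Derivation:
step 0: ⟨C=(((λu. -4) 0) * (6 - 6)); E=∅; K=∅⟩
step 1: ⟨C=((λu. -4) 0); E=∅; K=[mulR]⟩
step 2: ⟨C=(λu. -4); E=∅; K=[arg :: mulR]⟩
step 3: ⟨C=0; E=∅; K=[fun :: mulR]⟩
step 4: ⟨C=-4; E={u↦0}; K=[mulR]⟩
step 5: ⟨C=(6 - 6); E=∅; K=[mulL(-4)]⟩
step 6: ⟨C=6; E=∅; K=[subR :: mulL(-4)]⟩
step 7: ⟨C=6; E=∅; K=[subL(6) :: mulL(-4)]⟩
→ final value 0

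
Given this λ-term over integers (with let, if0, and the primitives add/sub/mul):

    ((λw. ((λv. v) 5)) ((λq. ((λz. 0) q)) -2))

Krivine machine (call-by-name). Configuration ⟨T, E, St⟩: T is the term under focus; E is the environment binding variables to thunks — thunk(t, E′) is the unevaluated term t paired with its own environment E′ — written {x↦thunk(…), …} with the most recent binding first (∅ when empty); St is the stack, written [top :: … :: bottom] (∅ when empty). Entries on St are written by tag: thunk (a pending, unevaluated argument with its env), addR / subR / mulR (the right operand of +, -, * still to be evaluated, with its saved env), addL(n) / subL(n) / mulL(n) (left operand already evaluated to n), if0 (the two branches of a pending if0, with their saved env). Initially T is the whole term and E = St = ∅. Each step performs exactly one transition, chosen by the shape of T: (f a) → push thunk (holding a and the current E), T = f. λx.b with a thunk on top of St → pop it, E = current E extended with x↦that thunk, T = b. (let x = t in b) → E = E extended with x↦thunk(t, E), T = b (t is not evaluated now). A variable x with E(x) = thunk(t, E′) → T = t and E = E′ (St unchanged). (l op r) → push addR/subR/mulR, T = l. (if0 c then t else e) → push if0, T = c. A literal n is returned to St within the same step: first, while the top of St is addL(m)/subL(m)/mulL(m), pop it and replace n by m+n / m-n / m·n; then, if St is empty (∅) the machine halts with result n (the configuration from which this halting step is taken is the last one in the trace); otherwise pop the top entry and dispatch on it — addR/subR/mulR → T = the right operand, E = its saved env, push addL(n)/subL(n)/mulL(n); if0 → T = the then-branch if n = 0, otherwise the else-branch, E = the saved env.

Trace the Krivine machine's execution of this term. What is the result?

step 0: [T=((λw. ((λv. v) 5)) ((λq. ((λz. 0) q)) -2)) | E=∅ | St=∅]
step 1: [T=(λw. ((λv. v) 5)) | E=∅ | St=[thunk]]
step 2: [T=((λv. v) 5) | E={w↦thunk(((λq. ((λz. 0) q)) -2), ∅)} | St=∅]
step 3: [T=(λv. v) | E={w↦thunk(((λq. ((λz. 0) q)) -2), ∅)} | St=[thunk]]
step 4: [T=v | E={v↦thunk(5, {w↦thunk(((λq. ((λz. 0) q)) -2), ∅)}), w↦thunk(((λq. ((λz. 0) q)) -2), ∅)} | St=∅]
step 5: [T=5 | E={w↦thunk(((λq. ((λz. 0) q)) -2), ∅)} | St=∅]
→ final value 5

Answer: 5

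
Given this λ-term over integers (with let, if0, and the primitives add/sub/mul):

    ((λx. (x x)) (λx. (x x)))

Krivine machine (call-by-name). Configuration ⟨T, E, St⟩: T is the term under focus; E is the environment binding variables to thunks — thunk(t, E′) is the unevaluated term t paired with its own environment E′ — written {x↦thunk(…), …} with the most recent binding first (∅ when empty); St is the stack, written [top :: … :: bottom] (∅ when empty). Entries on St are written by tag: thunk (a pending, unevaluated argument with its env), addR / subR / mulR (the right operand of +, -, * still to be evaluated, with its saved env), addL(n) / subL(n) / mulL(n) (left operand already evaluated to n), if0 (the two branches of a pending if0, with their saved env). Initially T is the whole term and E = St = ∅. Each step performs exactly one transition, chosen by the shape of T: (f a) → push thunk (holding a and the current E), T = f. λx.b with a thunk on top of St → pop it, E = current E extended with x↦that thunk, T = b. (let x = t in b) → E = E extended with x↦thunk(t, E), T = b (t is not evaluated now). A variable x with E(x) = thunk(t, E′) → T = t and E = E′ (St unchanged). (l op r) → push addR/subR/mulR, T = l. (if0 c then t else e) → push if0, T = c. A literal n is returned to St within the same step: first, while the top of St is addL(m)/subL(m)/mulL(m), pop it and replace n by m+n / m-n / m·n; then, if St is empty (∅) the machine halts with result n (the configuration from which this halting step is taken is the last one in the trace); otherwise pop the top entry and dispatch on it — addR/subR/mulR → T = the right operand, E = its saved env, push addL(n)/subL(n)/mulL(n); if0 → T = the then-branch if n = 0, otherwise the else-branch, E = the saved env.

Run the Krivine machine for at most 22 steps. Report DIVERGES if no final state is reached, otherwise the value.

0. <T=((λx. (x x)) (λx. (x x))), E=∅, St=∅>
1. <T=(λx. (x x)), E=∅, St=[thunk]>
2. <T=(x x), E={x↦thunk((λx. (x x)), ∅)}, St=∅>
3. <T=x, E={x↦thunk((λx. (x x)), ∅)}, St=[thunk]>
4. <T=(λx. (x x)), E=∅, St=[thunk]>
5. <T=(x x), E={x↦thunk(x, {x↦thunk((λx. (x x)), ∅)})}, St=∅>
6. <T=x, E={x↦thunk(x, {x↦thunk((λx. (x x)), ∅)})}, St=[thunk]>
7. <T=x, E={x↦thunk((λx. (x x)), ∅)}, St=[thunk]>
8. <T=(λx. (x x)), E=∅, St=[thunk]>
9. <T=(x x), E={x↦thunk(x, {x↦thunk(x, {x↦thunk((λx. (x x)), ∅)})})}, St=∅>
10. <T=x, E={x↦thunk(x, {x↦thunk(x, {x↦thunk((λx. (x x)), ∅)})})}, St=[thunk]>
11. <T=x, E={x↦thunk(x, {x↦thunk((λx. (x x)), ∅)})}, St=[thunk]>
12. <T=x, E={x↦thunk((λx. (x x)), ∅)}, St=[thunk]>
13. <T=(λx. (x x)), E=∅, St=[thunk]>
14. <T=(x x), E={x↦thunk(x, {x↦thunk(x, {x↦thunk(x, {x↦thunk((λx. (x x)), ∅)})})})}, St=∅>
15. <T=x, E={x↦thunk(x, {x↦thunk(x, {x↦thunk(x, {x↦thunk((λx. (x x)), ∅)})})})}, St=[thunk]>
16. <T=x, E={x↦thunk(x, {x↦thunk(x, {x↦thunk((λx. (x x)), ∅)})})}, St=[thunk]>
17. <T=x, E={x↦thunk(x, {x↦thunk((λx. (x x)), ∅)})}, St=[thunk]>
18. <T=x, E={x↦thunk((λx. (x x)), ∅)}, St=[thunk]>
19. <T=(λx. (x x)), E=∅, St=[thunk]>
20. <T=(x x), E={x↦thunk(x, {x↦thunk(x, {x↦thunk(x, {x↦thunk(x, {x↦thunk((λx. (x x)), ∅)})})})})}, St=∅>
21. <T=x, E={x↦thunk(x, {x↦thunk(x, {x↦thunk(x, {x↦thunk(x, {x↦thunk((λx. (x x)), ∅)})})})})}, St=[thunk]>
22. <T=x, E={x↦thunk(x, {x↦thunk(x, {x↦thunk(x, {x↦thunk((λx. (x x)), ∅)})})})}, St=[thunk]>
→ 22 transitions taken and the configuration is still not final: no result within 22 steps

Answer: DIVERGES (no final state within 22 steps)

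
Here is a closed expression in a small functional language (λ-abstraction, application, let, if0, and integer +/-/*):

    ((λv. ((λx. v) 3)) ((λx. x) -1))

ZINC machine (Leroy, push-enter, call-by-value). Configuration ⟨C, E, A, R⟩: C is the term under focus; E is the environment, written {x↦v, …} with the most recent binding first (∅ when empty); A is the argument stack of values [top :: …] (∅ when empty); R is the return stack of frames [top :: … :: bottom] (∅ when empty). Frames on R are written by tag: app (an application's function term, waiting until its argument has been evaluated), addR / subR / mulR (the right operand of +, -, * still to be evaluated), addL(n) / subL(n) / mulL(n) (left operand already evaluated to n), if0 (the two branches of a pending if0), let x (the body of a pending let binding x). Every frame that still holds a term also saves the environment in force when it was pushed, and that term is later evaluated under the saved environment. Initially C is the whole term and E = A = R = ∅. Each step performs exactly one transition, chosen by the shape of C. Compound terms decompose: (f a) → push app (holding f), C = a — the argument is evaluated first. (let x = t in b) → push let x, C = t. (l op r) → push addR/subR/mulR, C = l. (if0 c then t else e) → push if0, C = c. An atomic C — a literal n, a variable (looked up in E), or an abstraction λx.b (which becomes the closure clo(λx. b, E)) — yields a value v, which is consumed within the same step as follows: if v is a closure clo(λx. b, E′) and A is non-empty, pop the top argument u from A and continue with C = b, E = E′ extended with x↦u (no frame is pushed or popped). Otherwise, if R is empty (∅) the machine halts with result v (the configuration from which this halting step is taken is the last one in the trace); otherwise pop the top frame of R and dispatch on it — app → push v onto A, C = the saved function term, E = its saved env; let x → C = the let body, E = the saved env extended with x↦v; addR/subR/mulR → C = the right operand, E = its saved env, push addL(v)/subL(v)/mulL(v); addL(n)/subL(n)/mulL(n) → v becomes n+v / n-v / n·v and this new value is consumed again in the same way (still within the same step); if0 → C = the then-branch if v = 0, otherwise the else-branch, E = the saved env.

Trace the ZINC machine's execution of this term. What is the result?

[0] ⟨C=((λv. ((λx. v) 3)) ((λx. x) -1)); E=∅; A=∅; R=∅⟩
[1] ⟨C=((λx. x) -1); E=∅; A=∅; R=[app]⟩
[2] ⟨C=-1; E=∅; A=∅; R=[app :: app]⟩
[3] ⟨C=(λx. x); E=∅; A=[-1]; R=[app]⟩
[4] ⟨C=x; E={x↦-1}; A=∅; R=[app]⟩
[5] ⟨C=(λv. ((λx. v) 3)); E=∅; A=[-1]; R=∅⟩
[6] ⟨C=((λx. v) 3); E={v↦-1}; A=∅; R=∅⟩
[7] ⟨C=3; E={v↦-1}; A=∅; R=[app]⟩
[8] ⟨C=(λx. v); E={v↦-1}; A=[3]; R=∅⟩
[9] ⟨C=v; E={x↦3, v↦-1}; A=∅; R=∅⟩
→ final value -1

Answer: -1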